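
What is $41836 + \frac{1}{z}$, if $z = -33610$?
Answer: $\frac{1406107959}{33610} \approx 41836.0$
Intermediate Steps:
$41836 + \frac{1}{z} = 41836 + \frac{1}{-33610} = 41836 - \frac{1}{33610} = \frac{1406107959}{33610}$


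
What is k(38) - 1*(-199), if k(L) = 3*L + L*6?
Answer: 541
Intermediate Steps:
k(L) = 9*L (k(L) = 3*L + 6*L = 9*L)
k(38) - 1*(-199) = 9*38 - 1*(-199) = 342 + 199 = 541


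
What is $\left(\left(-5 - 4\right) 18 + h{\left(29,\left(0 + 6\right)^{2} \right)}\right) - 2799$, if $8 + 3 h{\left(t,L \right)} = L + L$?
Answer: $- \frac{8819}{3} \approx -2939.7$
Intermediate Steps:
$h{\left(t,L \right)} = - \frac{8}{3} + \frac{2 L}{3}$ ($h{\left(t,L \right)} = - \frac{8}{3} + \frac{L + L}{3} = - \frac{8}{3} + \frac{2 L}{3}$)
$\left(\left(-5 - 4\right) 18 + h{\left(29,\left(0 + 6\right)^{2} \right)}\right) - 2799 = \left(\left(-5 - 4\right) 18 - \left(\frac{8}{3} - \frac{2 \left(0 + 6\right)^{2}}{3}\right)\right) - 2799 = \left(\left(-9\right) 18 - \left(\frac{8}{3} - \frac{2 \cdot 6^{2}}{3}\right)\right) - 2799 = \left(-162 + \left(- \frac{8}{3} + \frac{2}{3} \cdot 36\right)\right) - 2799 = \left(-162 + \left(- \frac{8}{3} + 24\right)\right) - 2799 = \left(-162 + \frac{64}{3}\right) - 2799 = - \frac{422}{3} - 2799 = - \frac{8819}{3}$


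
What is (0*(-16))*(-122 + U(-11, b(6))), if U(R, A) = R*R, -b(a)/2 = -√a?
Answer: 0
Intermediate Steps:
b(a) = 2*√a (b(a) = -(-2)*√a = 2*√a)
U(R, A) = R²
(0*(-16))*(-122 + U(-11, b(6))) = (0*(-16))*(-122 + (-11)²) = 0*(-122 + 121) = 0*(-1) = 0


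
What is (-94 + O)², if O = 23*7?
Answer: 4489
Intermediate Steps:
O = 161
(-94 + O)² = (-94 + 161)² = 67² = 4489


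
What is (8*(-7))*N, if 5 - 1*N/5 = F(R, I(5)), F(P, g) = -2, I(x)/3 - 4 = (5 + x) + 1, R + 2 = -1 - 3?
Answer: -1960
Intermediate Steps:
R = -6 (R = -2 + (-1 - 3) = -2 - 4 = -6)
I(x) = 30 + 3*x (I(x) = 12 + 3*((5 + x) + 1) = 12 + 3*(6 + x) = 12 + (18 + 3*x) = 30 + 3*x)
N = 35 (N = 25 - 5*(-2) = 25 + 10 = 35)
(8*(-7))*N = (8*(-7))*35 = -56*35 = -1960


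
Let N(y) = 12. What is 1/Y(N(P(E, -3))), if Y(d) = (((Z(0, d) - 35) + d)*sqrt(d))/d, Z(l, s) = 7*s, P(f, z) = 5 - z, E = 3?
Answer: 2*sqrt(3)/61 ≈ 0.056789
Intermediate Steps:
Y(d) = (-35 + 8*d)/sqrt(d) (Y(d) = (((7*d - 35) + d)*sqrt(d))/d = (((-35 + 7*d) + d)*sqrt(d))/d = ((-35 + 8*d)*sqrt(d))/d = (sqrt(d)*(-35 + 8*d))/d = (-35 + 8*d)/sqrt(d))
1/Y(N(P(E, -3))) = 1/((-35 + 8*12)/sqrt(12)) = 1/((sqrt(3)/6)*(-35 + 96)) = 1/((sqrt(3)/6)*61) = 1/(61*sqrt(3)/6) = 2*sqrt(3)/61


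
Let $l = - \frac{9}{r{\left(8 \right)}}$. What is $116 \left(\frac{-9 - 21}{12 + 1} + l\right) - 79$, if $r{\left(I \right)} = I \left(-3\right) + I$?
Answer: $- \frac{14635}{52} \approx -281.44$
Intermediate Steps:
$r{\left(I \right)} = - 2 I$ ($r{\left(I \right)} = - 3 I + I = - 2 I$)
$l = \frac{9}{16}$ ($l = - \frac{9}{\left(-2\right) 8} = - \frac{9}{-16} = \left(-9\right) \left(- \frac{1}{16}\right) = \frac{9}{16} \approx 0.5625$)
$116 \left(\frac{-9 - 21}{12 + 1} + l\right) - 79 = 116 \left(\frac{-9 - 21}{12 + 1} + \frac{9}{16}\right) - 79 = 116 \left(- \frac{30}{13} + \frac{9}{16}\right) - 79 = 116 \left(- \frac{363}{208}\right) - 79 = - \frac{10527}{52} - 79 = - \frac{14635}{52}$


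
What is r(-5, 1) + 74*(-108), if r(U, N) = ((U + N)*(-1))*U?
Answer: -8012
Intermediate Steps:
r(U, N) = U*(-N - U) (r(U, N) = ((N + U)*(-1))*U = (-N - U)*U = U*(-N - U))
r(-5, 1) + 74*(-108) = -1*(-5)*(1 - 5) + 74*(-108) = -1*(-5)*(-4) - 7992 = -20 - 7992 = -8012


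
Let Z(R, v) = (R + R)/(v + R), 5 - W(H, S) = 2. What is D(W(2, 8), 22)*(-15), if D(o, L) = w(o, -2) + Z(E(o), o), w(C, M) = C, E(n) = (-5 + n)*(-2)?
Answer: -435/7 ≈ -62.143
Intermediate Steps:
E(n) = 10 - 2*n
W(H, S) = 3 (W(H, S) = 5 - 1*2 = 5 - 2 = 3)
Z(R, v) = 2*R/(R + v) (Z(R, v) = (2*R)/(R + v) = 2*R/(R + v))
D(o, L) = o + 2*(10 - 2*o)/(10 - o) (D(o, L) = o + 2*(10 - 2*o)/((10 - 2*o) + o) = o + 2*(10 - 2*o)/(10 - o))
D(W(2, 8), 22)*(-15) = ((-20 + 3**2 - 6*3)/(-10 + 3))*(-15) = ((-20 + 9 - 18)/(-7))*(-15) = -1/7*(-29)*(-15) = (29/7)*(-15) = -435/7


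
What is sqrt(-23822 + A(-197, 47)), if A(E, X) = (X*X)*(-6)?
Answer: 2*I*sqrt(9269) ≈ 192.55*I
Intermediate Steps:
A(E, X) = -6*X**2 (A(E, X) = X**2*(-6) = -6*X**2)
sqrt(-23822 + A(-197, 47)) = sqrt(-23822 - 6*47**2) = sqrt(-23822 - 6*2209) = sqrt(-23822 - 13254) = sqrt(-37076) = 2*I*sqrt(9269)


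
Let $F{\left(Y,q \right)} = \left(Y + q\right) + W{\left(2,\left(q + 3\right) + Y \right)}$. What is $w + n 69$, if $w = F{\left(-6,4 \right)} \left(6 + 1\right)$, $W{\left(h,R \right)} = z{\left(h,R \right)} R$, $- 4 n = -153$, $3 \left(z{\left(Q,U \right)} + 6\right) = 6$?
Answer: $\frac{10389}{4} \approx 2597.3$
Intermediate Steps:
$z{\left(Q,U \right)} = -4$ ($z{\left(Q,U \right)} = -6 + \frac{1}{3} \cdot 6 = -6 + 2 = -4$)
$n = \frac{153}{4}$ ($n = \left(- \frac{1}{4}\right) \left(-153\right) = \frac{153}{4} \approx 38.25$)
$W{\left(h,R \right)} = - 4 R$
$F{\left(Y,q \right)} = -12 - 3 Y - 3 q$ ($F{\left(Y,q \right)} = \left(Y + q\right) - 4 \left(\left(q + 3\right) + Y\right) = \left(Y + q\right) - 4 \left(\left(3 + q\right) + Y\right) = \left(Y + q\right) - 4 \left(3 + Y + q\right) = \left(Y + q\right) - \left(12 + 4 Y + 4 q\right) = -12 - 3 Y - 3 q$)
$w = -42$ ($w = \left(-12 - -18 - 12\right) \left(6 + 1\right) = \left(-12 + 18 - 12\right) 7 = \left(-6\right) 7 = -42$)
$w + n 69 = -42 + \frac{153}{4} \cdot 69 = -42 + \frac{10557}{4} = \frac{10389}{4}$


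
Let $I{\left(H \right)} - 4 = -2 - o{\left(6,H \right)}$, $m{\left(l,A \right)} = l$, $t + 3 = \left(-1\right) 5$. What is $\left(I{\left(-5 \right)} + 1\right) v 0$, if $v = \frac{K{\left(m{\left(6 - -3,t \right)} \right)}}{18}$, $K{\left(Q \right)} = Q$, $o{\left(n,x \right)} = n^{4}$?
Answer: $0$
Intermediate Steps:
$t = -8$ ($t = -3 - 5 = -8$)
$v = \frac{1}{2}$ ($v = \frac{6 - -3}{18} = \left(6 + 3\right) \frac{1}{18} = 9 \cdot \frac{1}{18} = \frac{1}{2} \approx 0.5$)
$I{\left(H \right)} = -1294$ ($I{\left(H \right)} = 4 - 1298 = -1294$)
$\left(I{\left(-5 \right)} + 1\right) v 0 = \left(-1294 + 1\right) \frac{1}{2} \cdot 0 = \left(-1293\right) \frac{1}{2} \cdot 0 = \left(- \frac{1293}{2}\right) 0 = 0$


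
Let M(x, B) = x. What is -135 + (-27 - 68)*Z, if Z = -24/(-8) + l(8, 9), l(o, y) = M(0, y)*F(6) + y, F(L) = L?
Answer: -1275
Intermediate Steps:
l(o, y) = y (l(o, y) = 0*6 + y = 0 + y = y)
Z = 12 (Z = -24/(-8) + 9 = -24*(-1/8) + 9 = 3 + 9 = 12)
-135 + (-27 - 68)*Z = -135 + (-27 - 68)*12 = -135 - 95*12 = -135 - 1140 = -1275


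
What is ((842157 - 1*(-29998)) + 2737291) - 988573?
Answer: 2620873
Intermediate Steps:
((842157 - 1*(-29998)) + 2737291) - 988573 = ((842157 + 29998) + 2737291) - 988573 = (872155 + 2737291) - 988573 = 3609446 - 988573 = 2620873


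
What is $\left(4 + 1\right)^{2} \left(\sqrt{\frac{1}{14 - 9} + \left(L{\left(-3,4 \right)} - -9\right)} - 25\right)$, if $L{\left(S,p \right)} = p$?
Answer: $-625 + 5 \sqrt{330} \approx -534.17$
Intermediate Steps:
$\left(4 + 1\right)^{2} \left(\sqrt{\frac{1}{14 - 9} + \left(L{\left(-3,4 \right)} - -9\right)} - 25\right) = \left(4 + 1\right)^{2} \left(\sqrt{\frac{1}{14 - 9} + \left(4 - -9\right)} - 25\right) = 5^{2} \left(\sqrt{\frac{1}{5} + \left(4 + 9\right)} - 25\right) = 25 \left(\sqrt{\frac{1}{5} + 13} - 25\right) = 25 \left(\sqrt{\frac{66}{5}} - 25\right) = 25 \left(\frac{\sqrt{330}}{5} - 25\right) = 25 \left(-25 + \frac{\sqrt{330}}{5}\right) = -625 + 5 \sqrt{330}$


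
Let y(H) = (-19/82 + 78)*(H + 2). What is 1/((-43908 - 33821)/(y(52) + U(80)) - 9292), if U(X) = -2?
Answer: -172097/1602312213 ≈ -0.00010741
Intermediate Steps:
y(H) = 6377/41 + 6377*H/82 (y(H) = (-19*1/82 + 78)*(2 + H) = (-19/82 + 78)*(2 + H) = 6377*(2 + H)/82 = 6377/41 + 6377*H/82)
1/((-43908 - 33821)/(y(52) + U(80)) - 9292) = 1/((-43908 - 33821)/((6377/41 + (6377/82)*52) - 2) - 9292) = 1/(-77729/((6377/41 + 165802/41) - 2) - 9292) = 1/(-77729/(172179/41 - 2) - 9292) = 1/(-77729/172097/41 - 9292) = 1/(-77729*41/172097 - 9292) = 1/(-3186889/172097 - 9292) = 1/(-1602312213/172097) = -172097/1602312213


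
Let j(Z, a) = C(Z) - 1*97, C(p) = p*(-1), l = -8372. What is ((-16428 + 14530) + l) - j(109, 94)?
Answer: -10064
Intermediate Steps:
C(p) = -p
j(Z, a) = -97 - Z (j(Z, a) = -Z - 1*97 = -Z - 97 = -97 - Z)
((-16428 + 14530) + l) - j(109, 94) = ((-16428 + 14530) - 8372) - (-97 - 1*109) = (-1898 - 8372) - (-97 - 109) = -10270 - 1*(-206) = -10270 + 206 = -10064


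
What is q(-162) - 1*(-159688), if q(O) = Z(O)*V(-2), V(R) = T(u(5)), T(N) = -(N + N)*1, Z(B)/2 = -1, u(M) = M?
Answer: 159708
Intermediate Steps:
Z(B) = -2 (Z(B) = 2*(-1) = -2)
T(N) = -2*N (T(N) = -2*N*1 = -2*N)
V(R) = -10 (V(R) = -2*5 = -10)
q(O) = 20 (q(O) = -2*(-10) = 20)
q(-162) - 1*(-159688) = 20 - 1*(-159688) = 20 + 159688 = 159708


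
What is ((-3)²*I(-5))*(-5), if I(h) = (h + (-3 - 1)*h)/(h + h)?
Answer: 135/2 ≈ 67.500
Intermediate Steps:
I(h) = -3/2 (I(h) = (h - 4*h)/((2*h)) = (-3*h)*(1/(2*h)) = -3/2)
((-3)²*I(-5))*(-5) = ((-3)²*(-3/2))*(-5) = (9*(-3/2))*(-5) = -27/2*(-5) = 135/2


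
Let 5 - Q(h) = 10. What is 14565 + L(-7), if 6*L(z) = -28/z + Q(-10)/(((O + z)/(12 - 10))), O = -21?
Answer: 1223521/84 ≈ 14566.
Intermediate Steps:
Q(h) = -5 (Q(h) = 5 - 1*10 = 5 - 10 = -5)
L(z) = -14/(3*z) - 5/(6*(-21/2 + z/2)) (L(z) = (-28/z - 5*(12 - 10)/(-21 + z))/6 = (-28/z - 5*2/(-21 + z))/6 = (-28/z - 5/(-21/2 + z/2))/6 = -14/(3*z) - 5/(6*(-21/2 + z/2)))
14565 + L(-7) = 14565 + (1/3)*(294 - 19*(-7))/(-7*(-21 - 7)) = 14565 + (1/3)*(-1/7)*(294 + 133)/(-28) = 14565 + (1/3)*(-1/7)*(-1/28)*427 = 14565 + 61/84 = 1223521/84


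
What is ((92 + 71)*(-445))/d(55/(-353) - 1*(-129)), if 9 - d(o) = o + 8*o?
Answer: 25604855/406161 ≈ 63.041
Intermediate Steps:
d(o) = 9 - 9*o (d(o) = 9 - (o + 8*o) = 9 - 9*o)
((92 + 71)*(-445))/d(55/(-353) - 1*(-129)) = ((92 + 71)*(-445))/(9 - 9*(55/(-353) - 1*(-129))) = (163*(-445))/(9 - 9*(55*(-1/353) + 129)) = -72535/(9 - 9*(-55/353 + 129)) = -72535/(9 - 9*45482/353) = -72535/(9 - 409338/353) = -72535/(-406161/353) = -72535*(-353/406161) = 25604855/406161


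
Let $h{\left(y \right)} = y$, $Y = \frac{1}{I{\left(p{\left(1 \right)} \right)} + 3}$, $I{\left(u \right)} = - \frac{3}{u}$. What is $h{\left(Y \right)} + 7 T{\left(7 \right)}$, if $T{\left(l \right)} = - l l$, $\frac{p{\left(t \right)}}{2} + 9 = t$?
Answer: $- \frac{17477}{51} \approx -342.69$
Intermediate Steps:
$p{\left(t \right)} = -18 + 2 t$
$Y = \frac{16}{51}$ ($Y = \frac{1}{- \frac{3}{-18 + 2 \cdot 1} + 3} = \frac{1}{- \frac{3}{-18 + 2} + 3} = \frac{1}{- \frac{3}{-16} + 3} = \frac{1}{\left(-3\right) \left(- \frac{1}{16}\right) + 3} = \frac{1}{\frac{3}{16} + 3} = \frac{1}{\frac{51}{16}} = \frac{16}{51} \approx 0.31373$)
$T{\left(l \right)} = - l^{2}$
$h{\left(Y \right)} + 7 T{\left(7 \right)} = \frac{16}{51} + 7 \left(- 7^{2}\right) = \frac{16}{51} + 7 \left(\left(-1\right) 49\right) = \frac{16}{51} + 7 \left(-49\right) = \frac{16}{51} - 343 = - \frac{17477}{51}$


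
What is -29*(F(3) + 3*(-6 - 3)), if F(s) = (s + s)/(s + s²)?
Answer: 1537/2 ≈ 768.50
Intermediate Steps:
F(s) = 2*s/(s + s²) (F(s) = (2*s)/(s + s²) = 2*s/(s + s²))
-29*(F(3) + 3*(-6 - 3)) = -29*(2/(1 + 3) + 3*(-6 - 3)) = -29*(2/4 + 3*(-9)) = -29*(2*(¼) - 27) = -29*(½ - 27) = -29*(-53/2) = 1537/2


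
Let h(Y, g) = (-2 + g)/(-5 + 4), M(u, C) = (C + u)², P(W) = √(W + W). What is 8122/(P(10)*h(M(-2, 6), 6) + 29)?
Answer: 235538/521 + 64976*√5/521 ≈ 730.96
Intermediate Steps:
P(W) = √2*√W (P(W) = √(2*W) = √2*√W)
h(Y, g) = 2 - g (h(Y, g) = (-2 + g)/(-1) = (-2 + g)*(-1) = 2 - g)
8122/(P(10)*h(M(-2, 6), 6) + 29) = 8122/((√2*√10)*(2 - 1*6) + 29) = 8122/((2*√5)*(2 - 6) + 29) = 8122/((2*√5)*(-4) + 29) = 8122/(-8*√5 + 29) = 8122/(29 - 8*√5)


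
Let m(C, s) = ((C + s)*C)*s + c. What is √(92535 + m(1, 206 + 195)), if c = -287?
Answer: 5*√10138 ≈ 503.44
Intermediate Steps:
m(C, s) = -287 + C*s*(C + s) (m(C, s) = ((C + s)*C)*s - 287 = (C*(C + s))*s - 287 = C*s*(C + s) - 287 = -287 + C*s*(C + s))
√(92535 + m(1, 206 + 195)) = √(92535 + (-287 + 1*(206 + 195)² + (206 + 195)*1²)) = √(92535 + (-287 + 1*401² + 401*1)) = √(92535 + (-287 + 1*160801 + 401)) = √(92535 + (-287 + 160801 + 401)) = √(92535 + 160915) = √253450 = 5*√10138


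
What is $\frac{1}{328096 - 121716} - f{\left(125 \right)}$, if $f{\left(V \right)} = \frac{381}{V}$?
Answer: $- \frac{15726131}{5159500} \approx -3.048$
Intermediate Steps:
$\frac{1}{328096 - 121716} - f{\left(125 \right)} = \frac{1}{328096 - 121716} - \frac{381}{125} = \frac{1}{328096 - 121716} - 381 \cdot \frac{1}{125} = \frac{1}{206380} - \frac{381}{125} = - \frac{15726131}{5159500}$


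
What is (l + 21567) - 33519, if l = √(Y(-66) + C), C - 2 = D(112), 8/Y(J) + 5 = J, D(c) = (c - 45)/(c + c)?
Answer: -11952 + √34564362/3976 ≈ -11951.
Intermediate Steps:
D(c) = (-45 + c)/(2*c) (D(c) = (-45 + c)/((2*c)) = (-45 + c)*(1/(2*c)) = (-45 + c)/(2*c))
Y(J) = 8/(-5 + J)
C = 515/224 (C = 2 + (½)*(-45 + 112)/112 = 2 + (½)*(1/112)*67 = 2 + 67/224 = 515/224 ≈ 2.2991)
l = √34564362/3976 (l = √(8/(-5 - 66) + 515/224) = √(8/(-71) + 515/224) = √(8*(-1/71) + 515/224) = √(-8/71 + 515/224) = √(34773/15904) = √34564362/3976 ≈ 1.4787)
(l + 21567) - 33519 = (√34564362/3976 + 21567) - 33519 = (21567 + √34564362/3976) - 33519 = -11952 + √34564362/3976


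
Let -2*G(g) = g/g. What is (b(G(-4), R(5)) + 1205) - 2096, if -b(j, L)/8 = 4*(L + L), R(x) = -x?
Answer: -571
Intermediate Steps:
G(g) = -1/2 (G(g) = -g/(2*g) = -1/2*1 = -1/2)
b(j, L) = -64*L (b(j, L) = -32*(L + L) = -32*2*L = -64*L)
(b(G(-4), R(5)) + 1205) - 2096 = (-(-64)*5 + 1205) - 2096 = (-64*(-5) + 1205) - 2096 = (320 + 1205) - 2096 = 1525 - 2096 = -571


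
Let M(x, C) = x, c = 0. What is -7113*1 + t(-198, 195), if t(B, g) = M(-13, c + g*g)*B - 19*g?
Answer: -8244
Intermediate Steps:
t(B, g) = -19*g - 13*B (t(B, g) = -13*B - 19*g = -19*g - 13*B)
-7113*1 + t(-198, 195) = -7113*1 + (-19*195 - 13*(-198)) = -7113 + (-3705 + 2574) = -7113 - 1131 = -8244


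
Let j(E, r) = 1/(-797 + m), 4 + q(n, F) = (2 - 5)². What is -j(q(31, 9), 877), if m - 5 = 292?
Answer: 1/500 ≈ 0.0020000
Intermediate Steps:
m = 297 (m = 5 + 292 = 297)
q(n, F) = 5 (q(n, F) = -4 + (2 - 5)² = -4 + (-3)² = -4 + 9 = 5)
j(E, r) = -1/500 (j(E, r) = 1/(-797 + 297) = 1/(-500) = -1/500)
-j(q(31, 9), 877) = -1*(-1/500) = 1/500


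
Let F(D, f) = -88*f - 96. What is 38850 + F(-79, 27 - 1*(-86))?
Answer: 28810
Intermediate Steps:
F(D, f) = -96 - 88*f
38850 + F(-79, 27 - 1*(-86)) = 38850 + (-96 - 88*(27 - 1*(-86))) = 38850 + (-96 - 88*(27 + 86)) = 38850 + (-96 - 88*113) = 38850 + (-96 - 9944) = 38850 - 10040 = 28810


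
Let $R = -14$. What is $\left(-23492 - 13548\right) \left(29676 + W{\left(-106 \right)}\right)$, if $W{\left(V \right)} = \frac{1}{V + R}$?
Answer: $- \frac{3297596194}{3} \approx -1.0992 \cdot 10^{9}$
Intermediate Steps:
$W{\left(V \right)} = \frac{1}{-14 + V}$ ($W{\left(V \right)} = \frac{1}{V - 14} = \frac{1}{-14 + V}$)
$\left(-23492 - 13548\right) \left(29676 + W{\left(-106 \right)}\right) = \left(-23492 - 13548\right) \left(29676 + \frac{1}{-14 - 106}\right) = - 37040 \left(29676 + \frac{1}{-120}\right) = - 37040 \left(29676 - \frac{1}{120}\right) = \left(-37040\right) \frac{3561119}{120} = - \frac{3297596194}{3}$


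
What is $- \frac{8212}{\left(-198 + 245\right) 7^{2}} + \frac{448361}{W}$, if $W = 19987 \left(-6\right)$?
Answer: $- \frac{2017374847}{276180366} \approx -7.3046$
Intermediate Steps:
$W = -119922$
$- \frac{8212}{\left(-198 + 245\right) 7^{2}} + \frac{448361}{W} = - \frac{8212}{\left(-198 + 245\right) 7^{2}} + \frac{448361}{-119922} = - \frac{8212}{47 \cdot 49} + 448361 \left(- \frac{1}{119922}\right) = - \frac{8212}{2303} - \frac{448361}{119922} = - \frac{2017374847}{276180366}$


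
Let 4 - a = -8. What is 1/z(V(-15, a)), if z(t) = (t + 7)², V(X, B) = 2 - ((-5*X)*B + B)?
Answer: 1/815409 ≈ 1.2264e-6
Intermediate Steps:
a = 12 (a = 4 - 1*(-8) = 4 + 8 = 12)
V(X, B) = 2 - B + 5*B*X (V(X, B) = 2 - (-5*B*X + B) = 2 - (B - 5*B*X) = 2 + (-B + 5*B*X) = 2 - B + 5*B*X)
z(t) = (7 + t)²
1/z(V(-15, a)) = 1/((7 + (2 - 1*12 + 5*12*(-15)))²) = 1/((7 + (2 - 12 - 900))²) = 1/((7 - 910)²) = 1/((-903)²) = 1/815409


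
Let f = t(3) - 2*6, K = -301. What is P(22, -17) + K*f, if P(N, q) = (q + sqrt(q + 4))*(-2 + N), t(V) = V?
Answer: 2369 + 20*I*sqrt(13) ≈ 2369.0 + 72.111*I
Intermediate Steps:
P(N, q) = (-2 + N)*(q + sqrt(4 + q)) (P(N, q) = (q + sqrt(4 + q))*(-2 + N) = (-2 + N)*(q + sqrt(4 + q)))
f = -9 (f = 3 - 2*6 = 3 - 12 = -9)
P(22, -17) + K*f = (-2*(-17) - 2*sqrt(4 - 17) + 22*(-17) + 22*sqrt(4 - 17)) - 301*(-9) = (34 - 2*I*sqrt(13) - 374 + 22*sqrt(-13)) + 2709 = (34 - 2*I*sqrt(13) - 374 + 22*(I*sqrt(13))) + 2709 = (34 - 2*I*sqrt(13) - 374 + 22*I*sqrt(13)) + 2709 = (-340 + 20*I*sqrt(13)) + 2709 = 2369 + 20*I*sqrt(13)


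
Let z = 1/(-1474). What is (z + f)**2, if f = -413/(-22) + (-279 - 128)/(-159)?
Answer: 6248620076176/13731855489 ≈ 455.05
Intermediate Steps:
z = -1/1474 ≈ -0.00067843
f = 74621/3498 (f = -413*(-1/22) - 407*(-1/159) = 413/22 + 407/159 = 74621/3498 ≈ 21.332)
(z + f)**2 = (-1/1474 + 74621/3498)**2 = (2499724/117183)**2 = 6248620076176/13731855489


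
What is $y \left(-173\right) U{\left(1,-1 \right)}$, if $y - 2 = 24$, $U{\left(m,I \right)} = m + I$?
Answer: $0$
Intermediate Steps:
$U{\left(m,I \right)} = I + m$
$y = 26$ ($y = 2 + 24 = 26$)
$y \left(-173\right) U{\left(1,-1 \right)} = 26 \left(-173\right) \left(-1 + 1\right) = \left(-4498\right) 0 = 0$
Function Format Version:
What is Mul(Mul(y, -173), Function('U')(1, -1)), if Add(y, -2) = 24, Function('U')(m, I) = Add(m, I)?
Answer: 0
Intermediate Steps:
Function('U')(m, I) = Add(I, m)
y = 26 (y = Add(2, 24) = 26)
Mul(Mul(y, -173), Function('U')(1, -1)) = Mul(Mul(26, -173), Add(-1, 1)) = Mul(-4498, 0) = 0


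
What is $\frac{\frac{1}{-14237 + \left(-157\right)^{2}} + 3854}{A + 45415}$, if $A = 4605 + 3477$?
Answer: $\frac{40127849}{557010764} \approx 0.072041$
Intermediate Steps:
$A = 8082$
$\frac{\frac{1}{-14237 + \left(-157\right)^{2}} + 3854}{A + 45415} = \frac{\frac{1}{-14237 + \left(-157\right)^{2}} + 3854}{8082 + 45415} = \frac{\frac{1}{-14237 + 24649} + 3854}{53497} = \left(\frac{1}{10412} + 3854\right) \frac{1}{53497} = \frac{40127849}{10412} \cdot \frac{1}{53497} = \frac{40127849}{557010764}$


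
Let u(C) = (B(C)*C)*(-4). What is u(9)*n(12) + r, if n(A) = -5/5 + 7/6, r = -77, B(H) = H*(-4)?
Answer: 139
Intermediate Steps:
B(H) = -4*H
n(A) = ⅙ (n(A) = -5*⅕ + 7*(⅙) = -1 + 7/6 = ⅙)
u(C) = 16*C² (u(C) = ((-4*C)*C)*(-4) = -4*C²*(-4) = 16*C²)
u(9)*n(12) + r = (16*9²)*(⅙) - 77 = (16*81)*(⅙) - 77 = 1296*(⅙) - 77 = 216 - 77 = 139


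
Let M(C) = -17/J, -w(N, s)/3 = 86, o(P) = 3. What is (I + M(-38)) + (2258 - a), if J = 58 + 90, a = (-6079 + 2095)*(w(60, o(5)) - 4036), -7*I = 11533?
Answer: -17722526371/1036 ≈ -1.7107e+7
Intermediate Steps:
I = -11533/7 (I = -⅐*11533 = -11533/7 ≈ -1647.6)
w(N, s) = -258 (w(N, s) = -3*86 = -258)
a = 17107296 (a = (-6079 + 2095)*(-258 - 4036) = -3984*(-4294) = 17107296)
J = 148
M(C) = -17/148
(I + M(-38)) + (2258 - a) = (-11533/7 - 17/148) + (2258 - 1*17107296) = -1707003/1036 + (2258 - 17107296) = -1707003/1036 - 17105038 = -17722526371/1036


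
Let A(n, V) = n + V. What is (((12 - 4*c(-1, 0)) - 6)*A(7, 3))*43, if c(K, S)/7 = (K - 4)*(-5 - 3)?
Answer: -479020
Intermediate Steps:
c(K, S) = 224 - 56*K (c(K, S) = 7*((K - 4)*(-5 - 3)) = 7*((-4 + K)*(-8)) = 7*(32 - 8*K) = 224 - 56*K)
A(n, V) = V + n
(((12 - 4*c(-1, 0)) - 6)*A(7, 3))*43 = (((12 - 4*(224 - 56*(-1))) - 6)*(3 + 7))*43 = (((12 - 4*(224 + 56)) - 6)*10)*43 = (((12 - 4*280) - 6)*10)*43 = (((12 - 1120) - 6)*10)*43 = ((-1108 - 6)*10)*43 = -1114*10*43 = -11140*43 = -479020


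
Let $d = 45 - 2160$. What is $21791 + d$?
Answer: $19676$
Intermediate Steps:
$d = -2115$ ($d = 45 - 2160 = -2115$)
$21791 + d = 21791 - 2115 = 19676$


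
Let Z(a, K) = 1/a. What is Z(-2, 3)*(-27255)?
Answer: 27255/2 ≈ 13628.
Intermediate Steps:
Z(-2, 3)*(-27255) = -27255/(-2) = -½*(-27255) = 27255/2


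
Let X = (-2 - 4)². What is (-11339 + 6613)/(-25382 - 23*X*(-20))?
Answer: 2363/4411 ≈ 0.53571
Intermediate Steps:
X = 36 (X = (-6)² = 36)
(-11339 + 6613)/(-25382 - 23*X*(-20)) = (-11339 + 6613)/(-25382 - 23*36*(-20)) = -4726/(-25382 - 828*(-20)) = -4726/(-25382 + 16560) = -4726/(-8822) = -4726*(-1/8822) = 2363/4411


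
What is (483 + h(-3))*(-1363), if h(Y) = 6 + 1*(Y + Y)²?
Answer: -715575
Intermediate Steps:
h(Y) = 6 + 4*Y² (h(Y) = 6 + 1*(2*Y)² = 6 + 1*(4*Y²) = 6 + 4*Y²)
(483 + h(-3))*(-1363) = (483 + (6 + 4*(-3)²))*(-1363) = (483 + (6 + 4*9))*(-1363) = (483 + (6 + 36))*(-1363) = (483 + 42)*(-1363) = 525*(-1363) = -715575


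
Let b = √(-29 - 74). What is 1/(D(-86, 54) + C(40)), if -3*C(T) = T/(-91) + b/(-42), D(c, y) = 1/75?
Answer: 268058700/53729491 - 13308750*I*√103/53729491 ≈ 4.989 - 2.5139*I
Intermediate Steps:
b = I*√103 (b = √(-103) = I*√103 ≈ 10.149*I)
D(c, y) = 1/75
C(T) = T/273 + I*√103/126 (C(T) = -(T/(-91) + (I*√103)/(-42))/3 = -(T*(-1/91) + (I*√103)*(-1/42))/3 = -(-T/91 - I*√103/42)/3 = T/273 + I*√103/126)
1/(D(-86, 54) + C(40)) = 1/(1/75 + ((1/273)*40 + I*√103/126)) = 1/(1/75 + (40/273 + I*√103/126)) = 1/(1091/6825 + I*√103/126)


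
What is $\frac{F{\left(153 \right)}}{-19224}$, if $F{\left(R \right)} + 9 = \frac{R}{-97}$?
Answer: $\frac{19}{34532} \approx 0.00055021$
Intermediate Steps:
$F{\left(R \right)} = -9 - \frac{R}{97}$ ($F{\left(R \right)} = -9 + \frac{R}{-97} = -9 + R \left(- \frac{1}{97}\right) = -9 - \frac{R}{97}$)
$\frac{F{\left(153 \right)}}{-19224} = \frac{-9 - \frac{153}{97}}{-19224} = \left(-9 - \frac{153}{97}\right) \left(- \frac{1}{19224}\right) = \left(- \frac{1026}{97}\right) \left(- \frac{1}{19224}\right) = \frac{19}{34532}$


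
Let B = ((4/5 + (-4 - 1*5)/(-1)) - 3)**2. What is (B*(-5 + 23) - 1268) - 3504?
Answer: -98492/25 ≈ -3939.7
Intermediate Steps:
B = 1156/25 (B = ((4*(1/5) + (-4 - 5)*(-1)) - 3)**2 = ((4/5 - 9*(-1)) - 3)**2 = ((4/5 + 9) - 3)**2 = (49/5 - 3)**2 = (34/5)**2 = 1156/25 ≈ 46.240)
(B*(-5 + 23) - 1268) - 3504 = (1156*(-5 + 23)/25 - 1268) - 3504 = ((1156/25)*18 - 1268) - 3504 = (20808/25 - 1268) - 3504 = -10892/25 - 3504 = -98492/25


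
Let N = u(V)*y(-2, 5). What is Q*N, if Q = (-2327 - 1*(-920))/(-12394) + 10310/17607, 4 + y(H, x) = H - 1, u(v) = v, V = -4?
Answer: 2135772646/109110579 ≈ 19.574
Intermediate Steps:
y(H, x) = -5 + H (y(H, x) = -4 + (H - 1) = -4 + (-1 + H) = -5 + H)
Q = 152555189/218221158 (Q = (-2327 + 920)*(-1/12394) + 10310*(1/17607) = -1407*(-1/12394) + 10310/17607 = 1407/12394 + 10310/17607 = 152555189/218221158 ≈ 0.69909)
N = 28 (N = -4*(-5 - 2) = -4*(-7) = 28)
Q*N = (152555189/218221158)*28 = 2135772646/109110579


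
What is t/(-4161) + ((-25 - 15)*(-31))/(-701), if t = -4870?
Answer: -1745770/2916861 ≈ -0.59851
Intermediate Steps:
t/(-4161) + ((-25 - 15)*(-31))/(-701) = -4870/(-4161) + ((-25 - 15)*(-31))/(-701) = -4870*(-1/4161) - 40*(-31)*(-1/701) = 4870/4161 + 1240*(-1/701) = 4870/4161 - 1240/701 = -1745770/2916861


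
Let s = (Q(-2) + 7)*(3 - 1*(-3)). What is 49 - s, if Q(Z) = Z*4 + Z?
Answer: 67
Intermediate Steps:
Q(Z) = 5*Z (Q(Z) = 4*Z + Z = 5*Z)
s = -18 (s = (5*(-2) + 7)*(3 - 1*(-3)) = (-10 + 7)*(3 + 3) = -3*6 = -18)
49 - s = 49 - 1*(-18) = 49 + 18 = 67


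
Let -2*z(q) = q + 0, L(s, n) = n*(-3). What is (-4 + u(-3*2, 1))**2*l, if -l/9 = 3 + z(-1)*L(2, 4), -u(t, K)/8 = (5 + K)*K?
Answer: 73008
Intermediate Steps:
u(t, K) = -8*K*(5 + K) (u(t, K) = -8*(5 + K)*K = -8*K*(5 + K))
L(s, n) = -3*n
z(q) = -q/2 (z(q) = -(q + 0)/2 = -q/2)
l = 27 (l = -9*(3 + (-1/2*(-1))*(-3*4)) = -9*(3 + (1/2)*(-12)) = -9*(3 - 6) = -9*(-3) = 27)
(-4 + u(-3*2, 1))**2*l = (-4 - 8*1*(5 + 1))**2*27 = (-4 - 8*1*6)**2*27 = (-4 - 48)**2*27 = (-52)**2*27 = 2704*27 = 73008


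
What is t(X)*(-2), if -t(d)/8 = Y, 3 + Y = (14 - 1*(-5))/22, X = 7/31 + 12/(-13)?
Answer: -376/11 ≈ -34.182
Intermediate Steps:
X = -281/403 (X = 7*(1/31) + 12*(-1/13) = 7/31 - 12/13 = -281/403 ≈ -0.69727)
Y = -47/22 (Y = -3 + (14 - 1*(-5))/22 = -3 + (14 + 5)*(1/22) = -3 + 19*(1/22) = -3 + 19/22 = -47/22 ≈ -2.1364)
t(d) = 188/11 (t(d) = -8*(-47/22) = 188/11)
t(X)*(-2) = (188/11)*(-2) = -376/11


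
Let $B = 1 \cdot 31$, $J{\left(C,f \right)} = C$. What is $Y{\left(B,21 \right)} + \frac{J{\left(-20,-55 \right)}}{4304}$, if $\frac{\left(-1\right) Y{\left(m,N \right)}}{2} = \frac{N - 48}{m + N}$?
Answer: $\frac{14461}{13988} \approx 1.0338$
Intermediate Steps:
$B = 31$
$Y{\left(m,N \right)} = - \frac{2 \left(-48 + N\right)}{N + m}$ ($Y{\left(m,N \right)} = - 2 \frac{N - 48}{m + N} = - 2 \frac{N - 48}{N + m} = - 2 \frac{-48 + N}{N + m} = - \frac{2 \left(-48 + N\right)}{N + m}$)
$Y{\left(B,21 \right)} + \frac{J{\left(-20,-55 \right)}}{4304} = \frac{2 \left(48 - 21\right)}{21 + 31} - \frac{20}{4304} = \frac{2 \left(48 - 21\right)}{52} - \frac{5}{1076} = 2 \cdot \frac{1}{52} \cdot 27 - \frac{5}{1076} = \frac{27}{26} - \frac{5}{1076} = \frac{14461}{13988}$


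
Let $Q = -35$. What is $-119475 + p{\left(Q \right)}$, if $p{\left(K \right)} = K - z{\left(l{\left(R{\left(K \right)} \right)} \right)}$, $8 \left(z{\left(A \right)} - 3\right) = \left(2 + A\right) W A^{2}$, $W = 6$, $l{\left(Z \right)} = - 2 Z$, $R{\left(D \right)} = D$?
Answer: $-384113$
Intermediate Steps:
$z{\left(A \right)} = 3 + \frac{A^{2} \left(12 + 6 A\right)}{8}$ ($z{\left(A \right)} = 3 + \frac{\left(2 + A\right) 6 A^{2}}{8} = 3 + \frac{\left(12 + 6 A\right) A^{2}}{8} = 3 + \frac{A^{2} \left(12 + 6 A\right)}{8}$)
$p{\left(K \right)} = -3 + K - 6 K^{2} + 6 K^{3}$ ($p{\left(K \right)} = K - \left(3 + \frac{3 \left(- 2 K\right)^{2}}{2} + \frac{3 \left(- 2 K\right)^{3}}{4}\right) = K - \left(3 + \frac{3 \cdot 4 K^{2}}{2} + \frac{3 \left(- 8 K^{3}\right)}{4}\right) = K - \left(3 + 6 K^{2} - 6 K^{3}\right) = K - \left(3 - 6 K^{3} + 6 K^{2}\right) = -3 + K - 6 K^{2} + 6 K^{3}$)
$-119475 + p{\left(Q \right)} = -119475 - \left(38 + 7350 + 257250\right) = -119475 - 264638 = -384113$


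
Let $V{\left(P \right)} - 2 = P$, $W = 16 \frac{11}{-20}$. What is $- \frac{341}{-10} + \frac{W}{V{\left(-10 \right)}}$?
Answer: $\frac{176}{5} \approx 35.2$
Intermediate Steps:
$W = - \frac{44}{5}$ ($W = 16 \cdot 11 \left(- \frac{1}{20}\right) = 16 \left(- \frac{11}{20}\right) = - \frac{44}{5} \approx -8.8$)
$V{\left(P \right)} = 2 + P$
$- \frac{341}{-10} + \frac{W}{V{\left(-10 \right)}} = - \frac{341}{-10} - \frac{44}{5 \left(2 - 10\right)} = \left(-341\right) \left(- \frac{1}{10}\right) - \frac{44}{5 \left(-8\right)} = \frac{341}{10} - - \frac{11}{10} = \frac{341}{10} + \frac{11}{10} = \frac{176}{5}$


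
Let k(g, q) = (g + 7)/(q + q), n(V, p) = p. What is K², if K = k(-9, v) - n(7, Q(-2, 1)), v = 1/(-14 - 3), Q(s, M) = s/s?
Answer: 256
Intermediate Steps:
Q(s, M) = 1
v = -1/17 (v = 1/(-17) = -1/17 ≈ -0.058824)
k(g, q) = (7 + g)/(2*q) (k(g, q) = (7 + g)/((2*q)) = (7 + g)*(1/(2*q)) = (7 + g)/(2*q))
K = 16 (K = (7 - 9)/(2*(-1/17)) - 1*1 = (½)*(-17)*(-2) - 1 = 17 - 1 = 16)
K² = 16² = 256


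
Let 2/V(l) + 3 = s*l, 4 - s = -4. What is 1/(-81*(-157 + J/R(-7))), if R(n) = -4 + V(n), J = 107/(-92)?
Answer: 21896/277940079 ≈ 7.8780e-5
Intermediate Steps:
s = 8 (s = 4 - 1*(-4) = 4 + 4 = 8)
V(l) = 2/(-3 + 8*l)
J = -107/92 (J = 107*(-1/92) = -107/92 ≈ -1.1630)
R(n) = -4 + 2/(-3 + 8*n)
1/(-81*(-157 + J/R(-7))) = 1/(-81*(-157 - 107*(-3 + 8*(-7))/(2*(7 - 16*(-7)))/92)) = 1/(-81*(-157 - 107*(-3 - 56)/(2*(7 + 112))/92)) = 1/(-81*(-157 - 107/(92*(2*119/(-59))))) = 1/(-81*(-157 - 107/(92*(2*(-1/59)*119)))) = 1/(-81*(-157 - 107/(92*(-238/59)))) = 1/(-81*(-157 - 107/92*(-59/238))) = 1/(-81*(-157 + 6313/21896)) = 1/(-81*(-3431359/21896)) = 1/(277940079/21896) = 21896/277940079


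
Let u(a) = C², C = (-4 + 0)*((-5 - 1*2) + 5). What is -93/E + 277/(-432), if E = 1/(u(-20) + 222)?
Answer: -11490613/432 ≈ -26599.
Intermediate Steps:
C = 8 (C = -4*((-5 - 2) + 5) = -4*(-7 + 5) = -4*(-2) = 8)
u(a) = 64 (u(a) = 8² = 64)
E = 1/286 (E = 1/(64 + 222) = 1/286 ≈ 0.0034965)
-93/E + 277/(-432) = -93/1/286 + 277/(-432) = -93*286 + 277*(-1/432) = -26598 - 277/432 = -11490613/432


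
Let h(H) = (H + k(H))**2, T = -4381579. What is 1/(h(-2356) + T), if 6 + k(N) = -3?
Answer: 1/1211646 ≈ 8.2532e-7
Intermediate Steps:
k(N) = -9 (k(N) = -6 - 3 = -9)
h(H) = (-9 + H)**2 (h(H) = (H - 9)**2 = (-9 + H)**2)
1/(h(-2356) + T) = 1/((-9 - 2356)**2 - 4381579) = 1/((-2365)**2 - 4381579) = 1/(5593225 - 4381579) = 1/1211646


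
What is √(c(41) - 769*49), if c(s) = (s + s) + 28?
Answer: I*√37571 ≈ 193.83*I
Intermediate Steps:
c(s) = 28 + 2*s (c(s) = 2*s + 28 = 28 + 2*s)
√(c(41) - 769*49) = √((28 + 2*41) - 769*49) = √((28 + 82) - 37681) = √(110 - 37681) = √(-37571) = I*√37571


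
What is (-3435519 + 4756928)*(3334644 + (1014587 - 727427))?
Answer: 4785884401836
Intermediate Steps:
(-3435519 + 4756928)*(3334644 + (1014587 - 727427)) = 1321409*(3334644 + 287160) = 1321409*3621804 = 4785884401836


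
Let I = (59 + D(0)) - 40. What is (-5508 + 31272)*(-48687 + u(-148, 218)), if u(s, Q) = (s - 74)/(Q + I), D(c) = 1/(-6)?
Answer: -1782496742076/1421 ≈ -1.2544e+9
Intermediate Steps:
D(c) = -⅙
I = 113/6 (I = (59 - ⅙) - 40 = 353/6 - 40 = 113/6 ≈ 18.833)
u(s, Q) = (-74 + s)/(113/6 + Q) (u(s, Q) = (s - 74)/(Q + 113/6) = (-74 + s)/(113/6 + Q))
(-5508 + 31272)*(-48687 + u(-148, 218)) = (-5508 + 31272)*(-48687 + 6*(-74 - 148)/(113 + 6*218)) = 25764*(-48687 + 6*(-222)/(113 + 1308)) = 25764*(-48687 + 6*(-222)/1421) = 25764*(-48687 + 6*(1/1421)*(-222)) = 25764*(-48687 - 1332/1421) = 25764*(-69185559/1421) = -1782496742076/1421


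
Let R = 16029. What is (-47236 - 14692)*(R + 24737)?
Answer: -2524556848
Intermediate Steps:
(-47236 - 14692)*(R + 24737) = (-47236 - 14692)*(16029 + 24737) = -61928*40766 = -2524556848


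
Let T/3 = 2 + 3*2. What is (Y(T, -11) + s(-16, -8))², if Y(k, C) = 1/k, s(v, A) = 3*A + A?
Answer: 588289/576 ≈ 1021.3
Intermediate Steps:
s(v, A) = 4*A
T = 24 (T = 3*(2 + 3*2) = 3*(2 + 6) = 3*8 = 24)
(Y(T, -11) + s(-16, -8))² = (1/24 + 4*(-8))² = (1/24 - 32)² = (-767/24)² = 588289/576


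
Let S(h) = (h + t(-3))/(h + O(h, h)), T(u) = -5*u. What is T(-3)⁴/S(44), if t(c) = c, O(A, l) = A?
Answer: 4455000/41 ≈ 1.0866e+5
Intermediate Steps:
S(h) = (-3 + h)/(2*h) (S(h) = (h - 3)/(h + h) = (-3 + h)/((2*h)) = (-3 + h)*(1/(2*h)) = (-3 + h)/(2*h))
T(-3)⁴/S(44) = (-5*(-3))⁴/(((½)*(-3 + 44)/44)) = 15⁴/(((½)*(1/44)*41)) = 50625/(41/88) = 50625*(88/41) = 4455000/41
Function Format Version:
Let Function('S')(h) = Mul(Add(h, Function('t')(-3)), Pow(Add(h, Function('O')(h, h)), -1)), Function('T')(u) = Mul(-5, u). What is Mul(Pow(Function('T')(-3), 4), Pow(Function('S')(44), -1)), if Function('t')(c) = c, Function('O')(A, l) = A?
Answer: Rational(4455000, 41) ≈ 1.0866e+5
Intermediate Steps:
Function('S')(h) = Mul(Rational(1, 2), Pow(h, -1), Add(-3, h)) (Function('S')(h) = Mul(Add(h, -3), Pow(Add(h, h), -1)) = Mul(Add(-3, h), Pow(Mul(2, h), -1)) = Mul(Add(-3, h), Mul(Rational(1, 2), Pow(h, -1))) = Mul(Rational(1, 2), Pow(h, -1), Add(-3, h)))
Mul(Pow(Function('T')(-3), 4), Pow(Function('S')(44), -1)) = Mul(Pow(Mul(-5, -3), 4), Pow(Mul(Rational(1, 2), Pow(44, -1), Add(-3, 44)), -1)) = Mul(Pow(15, 4), Pow(Mul(Rational(1, 2), Rational(1, 44), 41), -1)) = Mul(50625, Pow(Rational(41, 88), -1)) = Mul(50625, Rational(88, 41)) = Rational(4455000, 41)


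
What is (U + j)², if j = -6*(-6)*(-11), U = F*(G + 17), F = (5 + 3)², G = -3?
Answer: 250000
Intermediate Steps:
F = 64 (F = 8² = 64)
U = 896 (U = 64*(-3 + 17) = 64*14 = 896)
j = -396 (j = 36*(-11) = -396)
(U + j)² = (896 - 396)² = 500² = 250000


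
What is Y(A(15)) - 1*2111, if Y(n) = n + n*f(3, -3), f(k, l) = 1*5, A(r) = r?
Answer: -2021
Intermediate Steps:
f(k, l) = 5
Y(n) = 6*n (Y(n) = n + n*5 = n + 5*n = 6*n)
Y(A(15)) - 1*2111 = 6*15 - 1*2111 = 90 - 2111 = -2021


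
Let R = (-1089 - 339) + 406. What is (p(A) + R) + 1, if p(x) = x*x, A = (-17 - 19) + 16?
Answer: -621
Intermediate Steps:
R = -1022 (R = -1428 + 406 = -1022)
A = -20 (A = -36 + 16 = -20)
p(x) = x**2
(p(A) + R) + 1 = ((-20)**2 - 1022) + 1 = (400 - 1022) + 1 = -622 + 1 = -621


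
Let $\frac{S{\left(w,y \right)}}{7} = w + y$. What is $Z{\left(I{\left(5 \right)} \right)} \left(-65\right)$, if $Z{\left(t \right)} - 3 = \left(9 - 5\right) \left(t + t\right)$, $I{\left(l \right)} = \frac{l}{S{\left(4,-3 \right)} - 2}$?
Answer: $-715$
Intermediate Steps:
$S{\left(w,y \right)} = 7 w + 7 y$ ($S{\left(w,y \right)} = 7 \left(w + y\right) = 7 w + 7 y$)
$I{\left(l \right)} = \frac{l}{5}$ ($I{\left(l \right)} = \frac{l}{\left(7 \cdot 4 + 7 \left(-3\right)\right) - 2} = \frac{l}{\left(28 - 21\right) - 2} = \frac{l}{7 - 2} = \frac{l}{5}$)
$Z{\left(t \right)} = 3 + 8 t$ ($Z{\left(t \right)} = 3 + \left(9 - 5\right) \left(t + t\right) = 3 + 4 \cdot 2 t = 3 + 8 t$)
$Z{\left(I{\left(5 \right)} \right)} \left(-65\right) = \left(3 + 8 \cdot \frac{1}{5} \cdot 5\right) \left(-65\right) = \left(3 + 8 \cdot 1\right) \left(-65\right) = \left(3 + 8\right) \left(-65\right) = 11 \left(-65\right) = -715$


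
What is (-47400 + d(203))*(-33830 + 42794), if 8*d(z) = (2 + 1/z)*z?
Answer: -848875113/2 ≈ -4.2444e+8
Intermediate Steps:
d(z) = z*(2 + 1/z)/8 (d(z) = ((2 + 1/z)*z)/8 = (z*(2 + 1/z))/8 = z*(2 + 1/z)/8)
(-47400 + d(203))*(-33830 + 42794) = (-47400 + (⅛ + (¼)*203))*(-33830 + 42794) = (-47400 + (⅛ + 203/4))*8964 = (-47400 + 407/8)*8964 = -378793/8*8964 = -848875113/2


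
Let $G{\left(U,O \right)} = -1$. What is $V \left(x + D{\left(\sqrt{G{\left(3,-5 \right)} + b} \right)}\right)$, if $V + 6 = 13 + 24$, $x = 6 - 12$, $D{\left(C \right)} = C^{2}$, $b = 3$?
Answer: $-124$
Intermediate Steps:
$x = -6$ ($x = 6 - 12 = -6$)
$V = 31$ ($V = -6 + \left(13 + 24\right) = -6 + 37 = 31$)
$V \left(x + D{\left(\sqrt{G{\left(3,-5 \right)} + b} \right)}\right) = 31 \left(-6 + \left(\sqrt{-1 + 3}\right)^{2}\right) = 31 \left(-6 + \left(\sqrt{2}\right)^{2}\right) = 31 \left(-6 + 2\right) = 31 \left(-4\right) = -124$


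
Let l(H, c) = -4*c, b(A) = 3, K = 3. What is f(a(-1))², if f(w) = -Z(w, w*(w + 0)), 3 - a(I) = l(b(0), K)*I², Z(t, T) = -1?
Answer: 1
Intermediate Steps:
a(I) = 3 + 12*I² (a(I) = 3 - (-4*3)*I² = 3 - (-12)*I² = 3 + 12*I²)
f(w) = 1 (f(w) = -1*(-1) = 1)
f(a(-1))² = 1² = 1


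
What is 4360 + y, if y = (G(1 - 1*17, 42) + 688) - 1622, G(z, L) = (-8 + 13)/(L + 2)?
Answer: 150749/44 ≈ 3426.1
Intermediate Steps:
G(z, L) = 5/(2 + L)
y = -41091/44 (y = (5/(2 + 42) + 688) - 1622 = (5/44 + 688) - 1622 = 30277/44 - 1622 = -41091/44 ≈ -933.89)
4360 + y = 4360 - 41091/44 = 150749/44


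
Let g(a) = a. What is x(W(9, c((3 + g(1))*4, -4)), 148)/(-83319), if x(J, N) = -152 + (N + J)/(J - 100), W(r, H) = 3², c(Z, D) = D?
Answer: 4663/2527343 ≈ 0.0018450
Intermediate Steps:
W(r, H) = 9
x(J, N) = -152 + (J + N)/(-100 + J)
x(W(9, c((3 + g(1))*4, -4)), 148)/(-83319) = ((15200 + 148 - 151*9)/(-100 + 9))/(-83319) = ((15200 + 148 - 1359)/(-91))*(-1/83319) = -1/91*13989*(-1/83319) = -13989/91*(-1/83319) = 4663/2527343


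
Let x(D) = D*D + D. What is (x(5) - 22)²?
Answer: 64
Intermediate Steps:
x(D) = D + D² (x(D) = D² + D = D + D²)
(x(5) - 22)² = (5*(1 + 5) - 22)² = (5*6 - 22)² = (30 - 22)² = 8² = 64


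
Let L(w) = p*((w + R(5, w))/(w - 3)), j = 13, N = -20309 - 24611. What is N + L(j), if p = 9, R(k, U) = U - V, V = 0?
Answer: -224483/5 ≈ -44897.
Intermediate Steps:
N = -44920
R(k, U) = U (R(k, U) = U - 1*0 = U + 0 = U)
L(w) = 18*w/(-3 + w) (L(w) = 9*((w + w)/(w - 3)) = 9*((2*w)/(-3 + w)) = 9*(2*w/(-3 + w)) = 18*w/(-3 + w))
N + L(j) = -44920 + 18*13/(-3 + 13) = -44920 + 18*13/10 = -44920 + 18*13*(⅒) = -44920 + 117/5 = -224483/5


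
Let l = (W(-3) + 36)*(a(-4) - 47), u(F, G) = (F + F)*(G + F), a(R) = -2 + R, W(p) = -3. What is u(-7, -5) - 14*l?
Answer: 24654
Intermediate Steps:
u(F, G) = 2*F*(F + G) (u(F, G) = (2*F)*(F + G) = 2*F*(F + G))
l = -1749 (l = (-3 + 36)*((-2 - 4) - 47) = 33*(-6 - 47) = 33*(-53) = -1749)
u(-7, -5) - 14*l = 2*(-7)*(-7 - 5) - 14*(-1749) = 2*(-7)*(-12) + 24486 = 168 + 24486 = 24654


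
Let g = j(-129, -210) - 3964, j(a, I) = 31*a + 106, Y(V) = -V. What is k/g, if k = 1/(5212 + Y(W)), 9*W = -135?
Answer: -1/41068539 ≈ -2.4350e-8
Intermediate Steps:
W = -15 (W = (⅑)*(-135) = -15)
j(a, I) = 106 + 31*a
k = 1/5227 (k = 1/(5212 - 1*(-15)) = 1/(5212 + 15) = 1/5227 ≈ 0.00019131)
g = -7857 (g = (106 + 31*(-129)) - 3964 = (106 - 3999) - 3964 = -3893 - 3964 = -7857)
k/g = (1/5227)/(-7857) = (1/5227)*(-1/7857) = -1/41068539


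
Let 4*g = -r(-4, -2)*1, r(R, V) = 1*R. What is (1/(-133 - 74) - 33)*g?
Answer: -6832/207 ≈ -33.005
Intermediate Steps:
r(R, V) = R
g = 1 (g = (-1*(-4)*1)/4 = (4*1)/4 = (1/4)*4 = 1)
(1/(-133 - 74) - 33)*g = (1/(-133 - 74) - 33)*1 = (1/(-207) - 33)*1 = (-1/207 - 33)*1 = -6832/207*1 = -6832/207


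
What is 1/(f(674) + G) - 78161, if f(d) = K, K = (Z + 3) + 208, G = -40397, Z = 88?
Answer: -3134099779/40098 ≈ -78161.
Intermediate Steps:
K = 299 (K = (88 + 3) + 208 = 91 + 208 = 299)
f(d) = 299
1/(f(674) + G) - 78161 = 1/(299 - 40397) - 78161 = 1/(-40098) - 78161 = -1/40098 - 78161 = -3134099779/40098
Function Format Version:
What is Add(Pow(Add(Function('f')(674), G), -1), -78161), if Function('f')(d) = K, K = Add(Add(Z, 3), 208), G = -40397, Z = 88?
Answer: Rational(-3134099779, 40098) ≈ -78161.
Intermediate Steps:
K = 299 (K = Add(Add(88, 3), 208) = Add(91, 208) = 299)
Function('f')(d) = 299
Add(Pow(Add(Function('f')(674), G), -1), -78161) = Add(Pow(Add(299, -40397), -1), -78161) = Add(Pow(-40098, -1), -78161) = Add(Rational(-1, 40098), -78161) = Rational(-3134099779, 40098)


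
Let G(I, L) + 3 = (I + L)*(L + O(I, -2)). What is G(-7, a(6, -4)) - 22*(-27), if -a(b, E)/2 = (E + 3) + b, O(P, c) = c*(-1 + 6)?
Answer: 931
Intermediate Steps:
O(P, c) = 5*c (O(P, c) = c*5 = 5*c)
a(b, E) = -6 - 2*E - 2*b (a(b, E) = -2*((E + 3) + b) = -2*((3 + E) + b) = -2*(3 + E + b) = -6 - 2*E - 2*b)
G(I, L) = -3 + (-10 + L)*(I + L) (G(I, L) = -3 + (I + L)*(L + 5*(-2)) = -3 + (I + L)*(L - 10) = -3 + (I + L)*(-10 + L) = -3 + (-10 + L)*(I + L))
G(-7, a(6, -4)) - 22*(-27) = (-3 + (-6 - 2*(-4) - 2*6)² - 10*(-7) - 10*(-6 - 2*(-4) - 2*6) - 7*(-6 - 2*(-4) - 2*6)) - 22*(-27) = (-3 + (-6 + 8 - 12)² + 70 - 10*(-6 + 8 - 12) - 7*(-6 + 8 - 12)) + 594 = (-3 + (-10)² + 70 - 10*(-10) - 7*(-10)) + 594 = (-3 + 100 + 70 + 100 + 70) + 594 = 337 + 594 = 931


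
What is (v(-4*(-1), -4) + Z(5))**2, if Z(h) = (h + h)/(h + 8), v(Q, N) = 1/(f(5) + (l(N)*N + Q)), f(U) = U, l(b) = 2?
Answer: 529/169 ≈ 3.1302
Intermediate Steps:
v(Q, N) = 1/(5 + Q + 2*N) (v(Q, N) = 1/(5 + (2*N + Q)) = 1/(5 + (Q + 2*N)) = 1/(5 + Q + 2*N))
Z(h) = 2*h/(8 + h) (Z(h) = (2*h)/(8 + h) = 2*h/(8 + h))
(v(-4*(-1), -4) + Z(5))**2 = (1/(5 - 4*(-1) + 2*(-4)) + 2*5/(8 + 5))**2 = (1/(5 + 4 - 8) + 2*5/13)**2 = (1/1 + 2*5*(1/13))**2 = (1 + 10/13)**2 = (23/13)**2 = 529/169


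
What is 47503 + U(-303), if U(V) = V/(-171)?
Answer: 2707772/57 ≈ 47505.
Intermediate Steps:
U(V) = -V/171 (U(V) = V*(-1/171) = -V/171)
47503 + U(-303) = 47503 - 1/171*(-303) = 47503 + 101/57 = 2707772/57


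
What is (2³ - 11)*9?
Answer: -27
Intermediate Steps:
(2³ - 11)*9 = (8 - 11)*9 = -3*9 = -27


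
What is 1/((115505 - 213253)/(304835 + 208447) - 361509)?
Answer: -36663/13254011449 ≈ -2.7662e-6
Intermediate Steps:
1/((115505 - 213253)/(304835 + 208447) - 361509) = 1/(-97748/513282 - 361509) = 1/(-97748*1/513282 - 361509) = 1/(-6982/36663 - 361509) = 1/(-13254011449/36663) = -36663/13254011449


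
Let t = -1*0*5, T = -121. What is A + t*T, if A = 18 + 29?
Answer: 47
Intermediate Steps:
t = 0 (t = 0*5 = 0)
A = 47
A + t*T = 47 + 0*(-121) = 47 + 0 = 47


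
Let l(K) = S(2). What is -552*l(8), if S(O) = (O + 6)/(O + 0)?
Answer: -2208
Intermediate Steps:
S(O) = (6 + O)/O
l(K) = 4 (l(K) = (6 + 2)/2 = (1/2)*8 = 4)
-552*l(8) = -552*4 = -2208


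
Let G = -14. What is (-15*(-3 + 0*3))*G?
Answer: -630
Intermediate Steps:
(-15*(-3 + 0*3))*G = -15*(-3 + 0*3)*(-14) = -15*(-3 + 0)*(-14) = -15*(-3)*(-14) = 45*(-14) = -630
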